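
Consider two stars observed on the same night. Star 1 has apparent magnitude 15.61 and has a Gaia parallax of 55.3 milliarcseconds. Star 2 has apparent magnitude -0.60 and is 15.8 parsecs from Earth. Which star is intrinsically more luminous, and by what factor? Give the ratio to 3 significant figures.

Star 2 is more luminous, by a factor of 2.33×10^6.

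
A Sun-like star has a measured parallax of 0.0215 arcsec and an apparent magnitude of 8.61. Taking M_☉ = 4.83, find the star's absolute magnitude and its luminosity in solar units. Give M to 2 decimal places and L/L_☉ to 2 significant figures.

M ≈ 5.27; L/L_☉ ≈ 0.67

d = 1/p = 1/0.0215″ = 46.51 pc
M = m − 5 log₁₀ d + 5 = 8.61 − 5·1.6676 + 5 = 5.272
M − M_☉ = 5.272 − 4.83 = 0.442
L/L_☉ = 10^(−0.4 × 0.442) = 0.6655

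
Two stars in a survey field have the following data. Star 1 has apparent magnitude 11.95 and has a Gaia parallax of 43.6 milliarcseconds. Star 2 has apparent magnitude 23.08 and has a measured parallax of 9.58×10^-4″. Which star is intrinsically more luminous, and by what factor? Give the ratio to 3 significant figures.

Star 1 is more luminous, by a factor of 13.7.

Star 1: p = 43.6 mas = 0.0436″ → d = 1/p = 22.94 pc
Star 1: M = m − 5 log₁₀ d + 5 = 11.95 − 5·1.3605 + 5 = 10.147
Star 2: d = 1/p = 1/9.58×10^-4″ = 1044 pc
Star 2: M = m − 5 log₁₀ d + 5 = 23.08 − 5·3.0186 + 5 = 12.987
ΔM = M_1 − M_2 = 10.147 − (12.987) = -2.839; smaller M is more luminous → Star 1.
L ratio = 10^(0.4 |ΔM|) = 10^1.136 = 13.67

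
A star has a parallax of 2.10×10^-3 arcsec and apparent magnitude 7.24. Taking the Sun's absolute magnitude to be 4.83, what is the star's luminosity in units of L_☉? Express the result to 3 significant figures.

L/L_☉ ≈ 246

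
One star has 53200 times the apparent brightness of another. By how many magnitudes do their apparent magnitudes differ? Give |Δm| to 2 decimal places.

Pogson: Δm = −2.5 log₁₀(ratio) = −2.5 log₁₀(53200) = −2.5 × 4.7259 = -11.815

|Δm| ≈ 11.81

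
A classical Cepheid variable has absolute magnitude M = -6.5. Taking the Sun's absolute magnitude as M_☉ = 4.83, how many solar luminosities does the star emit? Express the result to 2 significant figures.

L/L_☉ ≈ 34000

M − M_☉ = -6.5 − 4.83 = -11.330
L/L_☉ = 10^(−0.4 (M − M_☉)) = 10^4.532 = 34040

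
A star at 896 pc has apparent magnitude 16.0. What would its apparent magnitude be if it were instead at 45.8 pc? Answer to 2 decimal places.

Flux ∝ 1/d², so Δm = 5 log₁₀(d₂/d₁) = 5 log₁₀(45.8/896) = -6.457
m₂ = m₁ + Δm = 16.0 + (-6.457) = 9.543

m ≈ 9.54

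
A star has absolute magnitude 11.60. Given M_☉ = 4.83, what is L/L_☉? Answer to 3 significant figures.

L/L_☉ ≈ 1.96×10^-3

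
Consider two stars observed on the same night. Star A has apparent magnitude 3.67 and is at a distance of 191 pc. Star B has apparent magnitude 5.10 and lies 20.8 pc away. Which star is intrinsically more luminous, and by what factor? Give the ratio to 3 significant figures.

Star A is more luminous, by a factor of 315.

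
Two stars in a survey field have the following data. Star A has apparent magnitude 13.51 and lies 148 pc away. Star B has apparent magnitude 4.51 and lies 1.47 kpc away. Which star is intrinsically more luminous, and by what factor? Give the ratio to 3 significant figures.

Star A: M = m − 5 log₁₀ d + 5 = 13.51 − 5·2.1703 + 5 = 7.659
Star B: d = 1.47 kpc = 1470 pc
Star B: M = m − 5 log₁₀ d + 5 = 4.51 − 5·3.1673 + 5 = -6.327
ΔM = M_A − M_B = 7.659 − (-6.327) = 13.985; smaller M is more luminous → Star B.
L ratio = 10^(0.4 |ΔM|) = 10^5.594 = 392700

Star B is more luminous, by a factor of 393000.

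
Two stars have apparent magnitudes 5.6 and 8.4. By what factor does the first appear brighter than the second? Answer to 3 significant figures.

13.2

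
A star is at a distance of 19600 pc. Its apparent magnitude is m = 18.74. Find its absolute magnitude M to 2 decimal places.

5 log₁₀(d/10 pc) = 5 log₁₀(19600) − 5 = 16.461
M = m − 5 log₁₀(d/10) = 18.74 − 16.461 = 2.279

M ≈ 2.28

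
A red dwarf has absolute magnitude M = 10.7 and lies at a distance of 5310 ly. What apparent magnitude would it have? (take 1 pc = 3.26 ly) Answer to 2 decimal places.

d = 5310 ly / 3.26 = 1629 pc
m = M + 5 log₁₀ d − 5 = 10.7 + 5·3.2119 − 5 = 21.759

m ≈ 21.76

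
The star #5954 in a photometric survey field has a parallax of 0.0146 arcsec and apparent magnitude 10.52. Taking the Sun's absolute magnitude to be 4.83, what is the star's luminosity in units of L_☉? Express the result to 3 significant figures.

d = 1/p = 1/0.0146″ = 68.49 pc
M = m − 5 log₁₀ d + 5 = 10.52 − 5·1.8356 + 5 = 6.342
M − M_☉ = 6.342 − 4.83 = 1.512
L/L_☉ = 10^(−0.4 × 1.512) = 0.2485

L/L_☉ ≈ 0.248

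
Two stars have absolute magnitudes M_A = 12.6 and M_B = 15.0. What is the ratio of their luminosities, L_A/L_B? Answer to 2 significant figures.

L_A/L_B ≈ 9.1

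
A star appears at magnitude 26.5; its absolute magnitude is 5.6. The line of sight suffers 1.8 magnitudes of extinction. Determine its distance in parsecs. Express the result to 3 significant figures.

m − M = 5 log₁₀(d/10 pc) + A  ⇒  26.5 − (5.6) − 1.8 = 5 log₁₀(d/10)
19.100 = 5 log₁₀(d/10)
log₁₀ d = (m − M − A)/5 + 1 = 4.8200
d = 10^4.8200 = 66070 pc

d ≈ 66100 pc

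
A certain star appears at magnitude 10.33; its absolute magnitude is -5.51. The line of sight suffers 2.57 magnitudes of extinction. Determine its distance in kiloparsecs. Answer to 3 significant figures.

m − M = 5 log₁₀(d/10 pc) + A  ⇒  10.33 − (-5.51) − 2.57 = 5 log₁₀(d/10)
13.270 = 5 log₁₀(d/10)
log₁₀ d = (m − M − A)/5 + 1 = 3.6540
d = 10^3.6540 = 4508 pc
= 4.508 kpc

d ≈ 4.51 kpc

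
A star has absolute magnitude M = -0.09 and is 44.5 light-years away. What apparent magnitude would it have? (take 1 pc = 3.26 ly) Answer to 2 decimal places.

m ≈ 0.59

d = 44.5 ly / 3.26 = 13.65 pc
m = M + 5 log₁₀ d − 5 = -0.09 + 5·1.1351 − 5 = 0.586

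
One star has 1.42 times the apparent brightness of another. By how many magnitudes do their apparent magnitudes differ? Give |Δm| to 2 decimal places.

|Δm| ≈ 0.38

Pogson: Δm = −2.5 log₁₀(ratio) = −2.5 log₁₀(1.42) = −2.5 × 0.1523 = -0.381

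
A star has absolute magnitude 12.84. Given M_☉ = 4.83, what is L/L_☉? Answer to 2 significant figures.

M − M_☉ = 12.84 − 4.83 = 8.010
L/L_☉ = 10^(−0.4 (M − M_☉)) = 10^-3.204 = 6.252×10^-4

L/L_☉ ≈ 6.3×10^-4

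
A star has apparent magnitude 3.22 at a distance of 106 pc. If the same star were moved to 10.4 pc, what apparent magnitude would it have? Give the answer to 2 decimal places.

Flux ∝ 1/d², so Δm = 5 log₁₀(d₂/d₁) = 5 log₁₀(10.4/106) = -5.041
m₂ = m₁ + Δm = 3.22 + (-5.041) = -1.821

m ≈ -1.82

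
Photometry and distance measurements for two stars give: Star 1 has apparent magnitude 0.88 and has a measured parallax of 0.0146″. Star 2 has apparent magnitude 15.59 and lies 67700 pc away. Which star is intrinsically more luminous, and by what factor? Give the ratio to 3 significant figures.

Star 2 is more luminous, by a factor of 1.28.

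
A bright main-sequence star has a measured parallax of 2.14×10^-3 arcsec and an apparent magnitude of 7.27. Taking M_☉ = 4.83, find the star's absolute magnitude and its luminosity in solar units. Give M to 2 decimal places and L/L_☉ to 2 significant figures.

M ≈ -1.08; L/L_☉ ≈ 230

d = 1/p = 1/2.14×10^-3″ = 467.3 pc
M = m − 5 log₁₀ d + 5 = 7.27 − 5·2.6696 + 5 = -1.078
M − M_☉ = -1.078 − 4.83 = -5.908
L/L_☉ = 10^(−0.4 × -5.908) = 230.8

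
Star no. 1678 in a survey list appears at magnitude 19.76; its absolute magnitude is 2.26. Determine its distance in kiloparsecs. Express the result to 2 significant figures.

Distance modulus: m − M = 19.76 − (2.26) = 17.500
m − M = 5 log₁₀ d − 5
log₁₀ d = (m − M)/5 + 1 = 4.5000
d = 10^4.5000 = 31620 pc
= 31.62 kpc

d ≈ 32 kpc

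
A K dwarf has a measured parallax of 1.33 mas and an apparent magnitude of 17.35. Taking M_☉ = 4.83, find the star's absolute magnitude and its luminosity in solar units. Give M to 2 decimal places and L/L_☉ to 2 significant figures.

M ≈ 7.97; L/L_☉ ≈ 0.056

d = 1/p = 1000/1.33 mas = 751.9 pc
M = m − 5 log₁₀ d + 5 = 17.35 − 5·2.8761 + 5 = 7.969
M − M_☉ = 7.969 − 4.83 = 3.139
L/L_☉ = 10^(−0.4 × 3.139) = 0.05550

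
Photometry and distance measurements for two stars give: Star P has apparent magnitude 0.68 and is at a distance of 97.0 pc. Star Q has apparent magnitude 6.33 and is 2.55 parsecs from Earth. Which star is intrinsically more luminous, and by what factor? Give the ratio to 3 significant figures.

Star P is more luminous, by a factor of 263000.

Star P: M = m − 5 log₁₀ d + 5 = 0.68 − 5·1.9868 + 5 = -4.254
Star Q: M = m − 5 log₁₀ d + 5 = 6.33 − 5·0.4065 + 5 = 9.297
ΔM = M_P − M_Q = -4.254 − (9.297) = -13.551; smaller M is more luminous → Star P.
L ratio = 10^(0.4 |ΔM|) = 10^5.420 = 263300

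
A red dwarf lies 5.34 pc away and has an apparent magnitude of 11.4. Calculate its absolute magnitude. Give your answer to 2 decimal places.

M ≈ 12.76

5 log₁₀(d/10 pc) = 5 log₁₀(5.340) − 5 = -1.362
M = m − 5 log₁₀(d/10) = 11.4 + 1.362 = 12.762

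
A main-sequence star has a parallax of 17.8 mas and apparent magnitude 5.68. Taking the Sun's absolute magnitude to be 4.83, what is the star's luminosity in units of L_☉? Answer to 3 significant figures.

L/L_☉ ≈ 14.4

d = 1/p = 1000/17.8 mas = 56.18 pc
M = m − 5 log₁₀ d + 5 = 5.68 − 5·1.7496 + 5 = 1.932
M − M_☉ = 1.932 − 4.83 = -2.898
L/L_☉ = 10^(−0.4 × -2.898) = 14.43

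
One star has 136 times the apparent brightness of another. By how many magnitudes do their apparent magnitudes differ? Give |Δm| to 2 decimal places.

|Δm| ≈ 5.33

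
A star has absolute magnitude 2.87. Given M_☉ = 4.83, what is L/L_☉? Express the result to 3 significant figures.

M − M_☉ = 2.87 − 4.83 = -1.960
L/L_☉ = 10^(−0.4 (M − M_☉)) = 10^0.784 = 6.081

L/L_☉ ≈ 6.08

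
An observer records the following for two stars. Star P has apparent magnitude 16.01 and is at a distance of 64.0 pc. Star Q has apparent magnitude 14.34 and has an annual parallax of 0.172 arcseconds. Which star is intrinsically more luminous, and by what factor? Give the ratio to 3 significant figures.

Star P: M = m − 5 log₁₀ d + 5 = 16.01 − 5·1.8062 + 5 = 11.979
Star Q: d = 1/p = 1/0.172″ = 5.814 pc
Star Q: M = m − 5 log₁₀ d + 5 = 14.34 − 5·0.7645 + 5 = 15.518
ΔM = M_P − M_Q = 11.979 − (15.518) = -3.539; smaller M is more luminous → Star P.
L ratio = 10^(0.4 |ΔM|) = 10^1.415 = 26.03

Star P is more luminous, by a factor of 26.0.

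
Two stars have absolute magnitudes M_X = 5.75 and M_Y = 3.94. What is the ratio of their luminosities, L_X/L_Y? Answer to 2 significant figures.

ΔM = M_X − M_Y = 1.81
L_X/L_Y = 10^(−0.4 ΔM) = 10^-0.724 = 0.1888

L_X/L_Y ≈ 0.19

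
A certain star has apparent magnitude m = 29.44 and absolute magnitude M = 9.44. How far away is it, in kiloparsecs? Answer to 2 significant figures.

d ≈ 100 kpc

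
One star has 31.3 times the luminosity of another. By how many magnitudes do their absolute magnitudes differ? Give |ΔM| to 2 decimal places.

|ΔM| ≈ 3.74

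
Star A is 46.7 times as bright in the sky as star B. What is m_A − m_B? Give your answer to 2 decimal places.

Pogson: Δm = −2.5 log₁₀(ratio) = −2.5 log₁₀(46.7) = −2.5 × 1.6693 = -4.173
Star A is brighter, so it has the smaller magnitude: the difference is negative.

m_A − m_B ≈ -4.17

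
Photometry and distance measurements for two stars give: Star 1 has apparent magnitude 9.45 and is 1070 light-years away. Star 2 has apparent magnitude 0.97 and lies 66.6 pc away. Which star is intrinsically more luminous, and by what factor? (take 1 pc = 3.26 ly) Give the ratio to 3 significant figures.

Star 2 is more luminous, by a factor of 102.

Star 1: d = 1070 ly / 3.26 = 328.2 pc
Star 1: M = m − 5 log₁₀ d + 5 = 9.45 − 5·2.5162 + 5 = 1.869
Star 2: M = m − 5 log₁₀ d + 5 = 0.97 − 5·1.8235 + 5 = -3.147
ΔM = M_1 − M_2 = 1.869 − (-3.147) = 5.017; smaller M is more luminous → Star 2.
L ratio = 10^(0.4 |ΔM|) = 10^2.007 = 101.5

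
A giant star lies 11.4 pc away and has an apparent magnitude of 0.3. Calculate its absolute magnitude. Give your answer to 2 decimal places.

M ≈ 0.02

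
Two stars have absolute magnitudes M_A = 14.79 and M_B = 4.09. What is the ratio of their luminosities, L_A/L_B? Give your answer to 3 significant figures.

L_A/L_B ≈ 5.25×10^-5

ΔM = M_A − M_B = 10.70
L_A/L_B = 10^(−0.4 ΔM) = 10^-4.280 = 5.248×10^-5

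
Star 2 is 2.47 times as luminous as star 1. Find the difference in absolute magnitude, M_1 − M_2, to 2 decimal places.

Pogson: ΔM = −2.5 log₁₀(ratio) = −2.5 log₁₀(2.47) = −2.5 × 0.3927 = -0.982
Star 2 is brighter so has the smaller magnitude: M_1 − M_2 is positive.

M_1 − M_2 ≈ 0.98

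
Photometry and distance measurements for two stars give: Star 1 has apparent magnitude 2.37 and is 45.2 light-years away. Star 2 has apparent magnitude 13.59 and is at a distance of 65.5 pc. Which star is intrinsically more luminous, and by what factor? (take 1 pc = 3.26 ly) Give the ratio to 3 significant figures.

Star 1: d = 45.2 ly / 3.26 = 13.87 pc
Star 1: M = m − 5 log₁₀ d + 5 = 2.37 − 5·1.1419 + 5 = 1.660
Star 2: M = m − 5 log₁₀ d + 5 = 13.59 − 5·1.8162 + 5 = 9.509
ΔM = M_1 − M_2 = 1.660 − (9.509) = -7.848; smaller M is more luminous → Star 1.
L ratio = 10^(0.4 |ΔM|) = 10^3.139 = 1378

Star 1 is more luminous, by a factor of 1380.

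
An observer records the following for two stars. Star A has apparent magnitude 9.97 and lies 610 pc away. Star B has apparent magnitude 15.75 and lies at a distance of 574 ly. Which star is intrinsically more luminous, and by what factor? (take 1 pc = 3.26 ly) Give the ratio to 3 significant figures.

Star A: M = m − 5 log₁₀ d + 5 = 9.97 − 5·2.7853 + 5 = 1.043
Star B: d = 574 ly / 3.26 = 176.1 pc
Star B: M = m − 5 log₁₀ d + 5 = 15.75 − 5·2.2457 + 5 = 9.522
ΔM = M_A − M_B = 1.043 − (9.522) = -8.478; smaller M is more luminous → Star A.
L ratio = 10^(0.4 |ΔM|) = 10^3.391 = 2462

Star A is more luminous, by a factor of 2460.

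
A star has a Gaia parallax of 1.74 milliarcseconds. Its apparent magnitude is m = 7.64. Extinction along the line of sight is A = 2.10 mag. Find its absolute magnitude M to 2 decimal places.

M ≈ -3.26

p = 1.74 mas = 1.74×10^-3″ → d = 1/p = 574.7 pc
5 log₁₀(d/10 pc) = 5 log₁₀(574.7) − 5 = 8.797
M = m − 5 log₁₀(d/10) − A = 7.64 − 8.797 − 2.10 = -3.257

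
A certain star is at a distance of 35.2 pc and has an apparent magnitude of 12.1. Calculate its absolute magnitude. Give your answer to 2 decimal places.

5 log₁₀(d/10 pc) = 5 log₁₀(35.20) − 5 = 2.733
M = m − 5 log₁₀(d/10) = 12.1 − 2.733 = 9.367

M ≈ 9.37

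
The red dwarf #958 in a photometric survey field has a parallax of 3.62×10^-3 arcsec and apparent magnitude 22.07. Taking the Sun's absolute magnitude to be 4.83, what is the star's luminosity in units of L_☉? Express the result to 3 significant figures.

L/L_☉ ≈ 9.70×10^-5

d = 1/p = 1/3.62×10^-3″ = 276.2 pc
M = m − 5 log₁₀ d + 5 = 22.07 − 5·2.4413 + 5 = 14.864
M − M_☉ = 14.864 − 4.83 = 10.034
L/L_☉ = 10^(−0.4 × 10.034) = 9.696×10^-5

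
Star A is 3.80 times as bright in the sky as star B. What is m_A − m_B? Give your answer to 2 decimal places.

Pogson: Δm = −2.5 log₁₀(ratio) = −2.5 log₁₀(3.80) = −2.5 × 0.5798 = -1.449
Star A is brighter, so it has the smaller magnitude: the difference is negative.

m_A − m_B ≈ -1.45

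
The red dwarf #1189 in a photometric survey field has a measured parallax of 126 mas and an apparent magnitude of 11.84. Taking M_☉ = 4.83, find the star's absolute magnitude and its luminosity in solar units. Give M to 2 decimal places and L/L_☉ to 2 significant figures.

M ≈ 12.34; L/L_☉ ≈ 9.9×10^-4

d = 1/p = 1000/126 mas = 7.937 pc
M = m − 5 log₁₀ d + 5 = 11.84 − 5·0.8996 + 5 = 12.342
M − M_☉ = 12.342 − 4.83 = 7.512
L/L_☉ = 10^(−0.4 × 7.512) = 9.891×10^-4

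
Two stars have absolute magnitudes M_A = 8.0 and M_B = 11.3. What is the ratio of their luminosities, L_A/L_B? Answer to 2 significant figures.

L_A/L_B ≈ 21

ΔM = M_A − M_B = -3.3
L_A/L_B = 10^(−0.4 ΔM) = 10^1.320 = 20.89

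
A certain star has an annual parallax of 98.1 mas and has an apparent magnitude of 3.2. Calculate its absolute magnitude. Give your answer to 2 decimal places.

M ≈ 3.16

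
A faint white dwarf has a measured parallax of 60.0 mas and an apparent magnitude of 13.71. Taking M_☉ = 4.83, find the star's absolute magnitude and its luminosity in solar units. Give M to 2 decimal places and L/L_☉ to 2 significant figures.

d = 1/p = 1000/60.0 mas = 16.67 pc
M = m − 5 log₁₀ d + 5 = 13.71 − 5·1.2218 + 5 = 12.601
M − M_☉ = 12.601 − 4.83 = 7.771
L/L_☉ = 10^(−0.4 × 7.771) = 7.793×10^-4

M ≈ 12.60; L/L_☉ ≈ 7.8×10^-4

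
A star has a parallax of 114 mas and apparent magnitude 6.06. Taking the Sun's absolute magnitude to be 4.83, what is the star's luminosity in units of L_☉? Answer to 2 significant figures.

d = 1/p = 1000/114 mas = 8.772 pc
M = m − 5 log₁₀ d + 5 = 6.06 − 5·0.9431 + 5 = 6.345
M − M_☉ = 6.345 − 4.83 = 1.515
L/L_☉ = 10^(−0.4 × 1.515) = 0.2479

L/L_☉ ≈ 0.25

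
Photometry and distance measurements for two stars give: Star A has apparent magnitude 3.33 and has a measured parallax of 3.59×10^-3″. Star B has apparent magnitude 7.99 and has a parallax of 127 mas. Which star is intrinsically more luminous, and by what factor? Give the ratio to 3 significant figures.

Star A: d = 1/p = 1/3.59×10^-3″ = 278.6 pc
Star A: M = m − 5 log₁₀ d + 5 = 3.33 − 5·2.4449 + 5 = -3.895
Star B: p = 127 mas = 0.127″ → d = 1/p = 7.874 pc
Star B: M = m − 5 log₁₀ d + 5 = 7.99 − 5·0.8962 + 5 = 8.509
ΔM = M_A − M_B = -3.895 − (8.509) = -12.404; smaller M is more luminous → Star A.
L ratio = 10^(0.4 |ΔM|) = 10^4.961 = 91500

Star A is more luminous, by a factor of 91500.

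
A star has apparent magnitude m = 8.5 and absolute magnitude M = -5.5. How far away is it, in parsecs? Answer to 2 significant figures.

μ = m − M = 14.000
m − M = 5 log₁₀ d − 5
log₁₀ d = (m − M)/5 + 1 = 3.8000
d = 10^3.8000 = 6310 pc

d ≈ 6300 pc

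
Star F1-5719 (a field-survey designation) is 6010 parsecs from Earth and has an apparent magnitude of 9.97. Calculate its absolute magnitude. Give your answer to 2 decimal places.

5 log₁₀(d/10 pc) = 5 log₁₀(6010) − 5 = 13.894
M = m − 5 log₁₀(d/10) = 9.97 − 13.894 = -3.924

M ≈ -3.92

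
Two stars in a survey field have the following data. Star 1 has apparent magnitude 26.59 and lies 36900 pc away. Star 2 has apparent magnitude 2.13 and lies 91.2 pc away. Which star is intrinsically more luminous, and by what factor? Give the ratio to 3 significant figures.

Star 1: M = m − 5 log₁₀ d + 5 = 26.59 − 5·4.5670 + 5 = 8.755
Star 2: M = m − 5 log₁₀ d + 5 = 2.13 − 5·1.9600 + 5 = -2.670
ΔM = M_1 − M_2 = 8.755 − (-2.670) = 11.425; smaller M is more luminous → Star 2.
L ratio = 10^(0.4 |ΔM|) = 10^4.570 = 37150

Star 2 is more luminous, by a factor of 37100.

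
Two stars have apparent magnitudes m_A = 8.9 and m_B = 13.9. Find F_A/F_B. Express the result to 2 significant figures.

Magnitude difference = -5.0
Flux ratio = 10^(−0.4 Δm) = 10^(−0.4 × -5.0) = 10^2.000 = 100.0

F_A/F_B ≈ 100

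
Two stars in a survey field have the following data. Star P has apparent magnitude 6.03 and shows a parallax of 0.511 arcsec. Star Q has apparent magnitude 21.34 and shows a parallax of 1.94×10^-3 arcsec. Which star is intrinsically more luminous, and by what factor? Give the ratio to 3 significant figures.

Star P is more luminous, by a factor of 19.2.

Star P: d = 1/p = 1/0.511″ = 1.957 pc
Star P: M = m − 5 log₁₀ d + 5 = 6.03 − 5·0.2916 + 5 = 9.572
Star Q: d = 1/p = 1/1.94×10^-3″ = 515.5 pc
Star Q: M = m − 5 log₁₀ d + 5 = 21.34 − 5·2.7122 + 5 = 12.779
ΔM = M_P − M_Q = 9.572 − (12.779) = -3.207; smaller M is more luminous → Star P.
L ratio = 10^(0.4 |ΔM|) = 10^1.283 = 19.18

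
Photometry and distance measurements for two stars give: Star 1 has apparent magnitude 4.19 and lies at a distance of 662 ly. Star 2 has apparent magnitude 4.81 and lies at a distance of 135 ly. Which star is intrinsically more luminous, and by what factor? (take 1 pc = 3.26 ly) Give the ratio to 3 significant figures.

Star 1 is more luminous, by a factor of 42.6.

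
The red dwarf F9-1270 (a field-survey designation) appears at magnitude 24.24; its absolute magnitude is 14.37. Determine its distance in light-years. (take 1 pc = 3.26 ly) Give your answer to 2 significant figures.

d ≈ 3100 ly

μ = m − M = 9.870
m − M = 5 log₁₀ d − 5
log₁₀ d = (m − M)/5 + 1 = 2.9740
d = 10^2.9740 = 941.9 pc
= 3071 ly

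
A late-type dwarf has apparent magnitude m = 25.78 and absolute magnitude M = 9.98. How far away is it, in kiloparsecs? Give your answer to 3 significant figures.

Distance modulus: m − M = 25.78 − (9.98) = 15.800
m − M = 5 log₁₀ d − 5
log₁₀ d = (m − M)/5 + 1 = 4.1600
d = 10^4.1600 = 14450 pc
= 14.45 kpc

d ≈ 14.5 kpc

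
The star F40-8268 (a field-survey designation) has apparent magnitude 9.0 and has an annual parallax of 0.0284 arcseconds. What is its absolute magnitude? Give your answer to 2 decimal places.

M ≈ 6.27

d = 1/p = 1/0.0284″ = 35.21 pc
5 log₁₀(d/10 pc) = 5 log₁₀(35.21) − 5 = 2.733
M = m − 5 log₁₀(d/10) = 9.0 − 2.733 = 6.267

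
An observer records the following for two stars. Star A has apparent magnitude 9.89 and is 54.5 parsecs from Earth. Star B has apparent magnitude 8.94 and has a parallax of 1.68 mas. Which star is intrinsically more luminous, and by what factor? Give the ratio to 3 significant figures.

Star B is more luminous, by a factor of 286.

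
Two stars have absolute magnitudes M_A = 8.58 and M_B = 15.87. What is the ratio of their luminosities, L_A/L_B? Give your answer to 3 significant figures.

ΔM = M_A − M_B = -7.29
L_A/L_B = 10^(−0.4 ΔM) = 10^2.916 = 824.1

L_A/L_B ≈ 824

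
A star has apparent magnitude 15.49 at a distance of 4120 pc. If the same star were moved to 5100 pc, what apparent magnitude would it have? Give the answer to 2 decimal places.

Flux ∝ 1/d², so Δm = 5 log₁₀(d₂/d₁) = 5 log₁₀(5100/4120) = 0.463
m₂ = m₁ + Δm = 15.49 + (0.463) = 15.953

m ≈ 15.95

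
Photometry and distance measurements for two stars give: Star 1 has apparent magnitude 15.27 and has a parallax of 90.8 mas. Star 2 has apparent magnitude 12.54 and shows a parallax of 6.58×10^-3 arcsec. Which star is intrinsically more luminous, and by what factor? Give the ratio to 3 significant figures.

Star 2 is more luminous, by a factor of 2350.

Star 1: p = 90.8 mas = 0.0908″ → d = 1/p = 11.01 pc
Star 1: M = m − 5 log₁₀ d + 5 = 15.27 − 5·1.0419 + 5 = 15.060
Star 2: d = 1/p = 1/6.58×10^-3″ = 152.0 pc
Star 2: M = m − 5 log₁₀ d + 5 = 12.54 − 5·2.1818 + 5 = 6.631
ΔM = M_1 − M_2 = 15.060 − (6.631) = 8.429; smaller M is more luminous → Star 2.
L ratio = 10^(0.4 |ΔM|) = 10^3.372 = 2354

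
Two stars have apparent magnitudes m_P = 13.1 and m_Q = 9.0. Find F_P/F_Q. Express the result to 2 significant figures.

F_P/F_Q ≈ 0.023

Δm = 13.1 − (9.0) = 4.1
Flux ratio = 10^(−0.4 Δm) = 10^(−0.4 × 4.1) = 10^-1.640 = 0.02291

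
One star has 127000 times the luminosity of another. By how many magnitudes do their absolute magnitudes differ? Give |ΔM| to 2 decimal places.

Pogson: ΔM = −2.5 log₁₀(ratio) = −2.5 log₁₀(127000) = −2.5 × 5.1038 = -12.760

|ΔM| ≈ 12.76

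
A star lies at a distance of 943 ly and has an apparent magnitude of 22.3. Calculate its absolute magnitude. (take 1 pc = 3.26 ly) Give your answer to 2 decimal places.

M ≈ 14.99

d = 943 ly / 3.26 = 289.3 pc
5 log₁₀(d/10 pc) = 5 log₁₀(289.3) − 5 = 7.306
M = m − 5 log₁₀(d/10) = 22.3 − 7.306 = 14.994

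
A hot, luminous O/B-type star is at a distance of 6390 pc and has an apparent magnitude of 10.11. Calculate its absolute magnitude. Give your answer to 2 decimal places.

M ≈ -3.92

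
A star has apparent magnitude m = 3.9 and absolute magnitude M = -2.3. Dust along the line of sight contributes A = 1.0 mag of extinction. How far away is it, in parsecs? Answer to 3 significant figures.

m − M = 5 log₁₀(d/10 pc) + A  ⇒  3.9 − (-2.3) − 1.0 = 5 log₁₀(d/10)
5.200 = 5 log₁₀(d/10)
log₁₀ d = (m − M − A)/5 + 1 = 2.0400
d = 10^2.0400 = 109.6 pc

d ≈ 110 pc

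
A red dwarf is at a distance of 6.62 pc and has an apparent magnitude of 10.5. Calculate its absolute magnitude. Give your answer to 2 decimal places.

M ≈ 11.40

5 log₁₀(d/10 pc) = 5 log₁₀(6.620) − 5 = -0.896
M = m − 5 log₁₀(d/10) = 10.5 + 0.896 = 11.396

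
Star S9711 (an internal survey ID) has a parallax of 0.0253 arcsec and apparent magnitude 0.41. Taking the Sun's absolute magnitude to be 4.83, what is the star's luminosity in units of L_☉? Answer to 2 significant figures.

d = 1/p = 1/0.0253″ = 39.53 pc
M = m − 5 log₁₀ d + 5 = 0.41 − 5·1.5969 + 5 = -2.574
M − M_☉ = -2.574 − 4.83 = -7.404
L/L_☉ = 10^(−0.4 × -7.404) = 915.7

L/L_☉ ≈ 920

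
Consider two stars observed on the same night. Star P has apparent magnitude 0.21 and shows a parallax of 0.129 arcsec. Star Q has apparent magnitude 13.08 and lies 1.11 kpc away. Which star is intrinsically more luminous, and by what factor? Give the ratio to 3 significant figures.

Star P: d = 1/p = 1/0.129″ = 7.752 pc
Star P: M = m − 5 log₁₀ d + 5 = 0.21 − 5·0.8894 + 5 = 0.763
Star Q: d = 1.11 kpc = 1110 pc
Star Q: M = m − 5 log₁₀ d + 5 = 13.08 − 5·3.0453 + 5 = 2.853
ΔM = M_P − M_Q = 0.763 − (2.853) = -2.090; smaller M is more luminous → Star P.
L ratio = 10^(0.4 |ΔM|) = 10^0.836 = 6.858

Star P is more luminous, by a factor of 6.86.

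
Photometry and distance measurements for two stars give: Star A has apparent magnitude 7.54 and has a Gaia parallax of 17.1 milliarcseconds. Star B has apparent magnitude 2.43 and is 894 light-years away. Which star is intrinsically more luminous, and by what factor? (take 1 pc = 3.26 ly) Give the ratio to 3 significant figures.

Star B is more luminous, by a factor of 2430.

Star A: p = 17.1 mas = 0.0171″ → d = 1/p = 58.48 pc
Star A: M = m − 5 log₁₀ d + 5 = 7.54 − 5·1.7670 + 5 = 3.705
Star B: d = 894 ly / 3.26 = 274.2 pc
Star B: M = m − 5 log₁₀ d + 5 = 2.43 − 5·2.4381 + 5 = -4.761
ΔM = M_A − M_B = 3.705 − (-4.761) = 8.466; smaller M is more luminous → Star B.
L ratio = 10^(0.4 |ΔM|) = 10^3.386 = 2434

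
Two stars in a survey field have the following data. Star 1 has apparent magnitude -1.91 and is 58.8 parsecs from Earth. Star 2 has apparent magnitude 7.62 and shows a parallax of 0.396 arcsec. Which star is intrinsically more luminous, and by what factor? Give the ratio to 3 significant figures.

Star 1: M = m − 5 log₁₀ d + 5 = -1.91 − 5·1.7694 + 5 = -5.757
Star 2: d = 1/p = 1/0.396″ = 2.525 pc
Star 2: M = m − 5 log₁₀ d + 5 = 7.62 − 5·0.4023 + 5 = 10.608
ΔM = M_1 − M_2 = -5.757 − (10.608) = -16.365; smaller M is more luminous → Star 1.
L ratio = 10^(0.4 |ΔM|) = 10^6.546 = 3.517×10^6

Star 1 is more luminous, by a factor of 3.52×10^6.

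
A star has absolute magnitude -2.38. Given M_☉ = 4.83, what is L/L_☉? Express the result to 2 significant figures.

M − M_☉ = -2.38 − 4.83 = -7.210
L/L_☉ = 10^(−0.4 (M − M_☉)) = 10^2.884 = 765.6

L/L_☉ ≈ 770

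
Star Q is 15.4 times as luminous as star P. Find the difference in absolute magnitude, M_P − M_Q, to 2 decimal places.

M_P − M_Q ≈ 2.97

Pogson: ΔM = −2.5 log₁₀(ratio) = −2.5 log₁₀(15.4) = −2.5 × 1.1875 = -2.969
Star Q is brighter so has the smaller magnitude: M_P − M_Q is positive.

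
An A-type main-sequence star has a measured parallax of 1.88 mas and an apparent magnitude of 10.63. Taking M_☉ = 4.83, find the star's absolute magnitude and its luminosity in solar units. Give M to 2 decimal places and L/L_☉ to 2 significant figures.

d = 1/p = 1000/1.88 mas = 531.9 pc
M = m − 5 log₁₀ d + 5 = 10.63 − 5·2.7258 + 5 = 2.001
M − M_☉ = 2.001 − 4.83 = -2.829
L/L_☉ = 10^(−0.4 × -2.829) = 13.54

M ≈ 2.00; L/L_☉ ≈ 14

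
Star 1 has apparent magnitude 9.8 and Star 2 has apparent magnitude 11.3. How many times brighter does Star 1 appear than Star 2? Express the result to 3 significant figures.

Magnitude difference = -1.5
Flux ratio = 10^(−0.4 Δm) = 10^(−0.4 × -1.5) = 10^0.600 = 3.981

3.98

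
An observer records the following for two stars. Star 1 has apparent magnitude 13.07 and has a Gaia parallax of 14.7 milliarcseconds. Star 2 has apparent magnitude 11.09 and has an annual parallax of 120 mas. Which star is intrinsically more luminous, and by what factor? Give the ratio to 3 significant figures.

Star 1: p = 14.7 mas = 0.0147″ → d = 1/p = 68.03 pc
Star 1: M = m − 5 log₁₀ d + 5 = 13.07 − 5·1.8327 + 5 = 8.907
Star 2: p = 120 mas = 0.120″ → d = 1/p = 8.333 pc
Star 2: M = m − 5 log₁₀ d + 5 = 11.09 − 5·0.9208 + 5 = 11.486
ΔM = M_1 − M_2 = 8.907 − (11.486) = -2.579; smaller M is more luminous → Star 1.
L ratio = 10^(0.4 |ΔM|) = 10^1.032 = 10.76

Star 1 is more luminous, by a factor of 10.8.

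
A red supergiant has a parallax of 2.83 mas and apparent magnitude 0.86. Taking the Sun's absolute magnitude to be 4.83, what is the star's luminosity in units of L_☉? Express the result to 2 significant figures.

d = 1/p = 1000/2.83 mas = 353.4 pc
M = m − 5 log₁₀ d + 5 = 0.86 − 5·2.5482 + 5 = -6.881
M − M_☉ = -6.881 − 4.83 = -11.711
L/L_☉ = 10^(−0.4 × -11.711) = 48350

L/L_☉ ≈ 48000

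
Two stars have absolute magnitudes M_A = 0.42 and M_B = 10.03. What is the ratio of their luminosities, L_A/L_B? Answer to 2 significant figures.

ΔM = M_A − M_B = -9.61
L_A/L_B = 10^(−0.4 ΔM) = 10^3.844 = 6982

L_A/L_B ≈ 7000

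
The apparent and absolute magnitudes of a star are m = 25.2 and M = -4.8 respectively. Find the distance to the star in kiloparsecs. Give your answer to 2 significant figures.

Distance modulus: m − M = 25.2 − (-4.8) = 30.000
m − M = 5 log₁₀ d − 5
log₁₀ d = (m − M)/5 + 1 = 7.0000
d = 10^7.0000 = 1.000×10^7 pc
= 10000 kpc

d ≈ 10000 kpc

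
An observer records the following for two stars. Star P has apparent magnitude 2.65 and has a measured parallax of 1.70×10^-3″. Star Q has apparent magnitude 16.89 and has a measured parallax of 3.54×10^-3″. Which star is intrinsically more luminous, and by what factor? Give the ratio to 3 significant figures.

Star P: d = 1/p = 1/1.70×10^-3″ = 588.2 pc
Star P: M = m − 5 log₁₀ d + 5 = 2.65 − 5·2.7696 + 5 = -6.198
Star Q: d = 1/p = 1/3.54×10^-3″ = 282.5 pc
Star Q: M = m − 5 log₁₀ d + 5 = 16.89 − 5·2.4510 + 5 = 9.635
ΔM = M_P − M_Q = -6.198 − (9.635) = -15.833; smaller M is more luminous → Star P.
L ratio = 10^(0.4 |ΔM|) = 10^6.333 = 2.153×10^6

Star P is more luminous, by a factor of 2.15×10^6.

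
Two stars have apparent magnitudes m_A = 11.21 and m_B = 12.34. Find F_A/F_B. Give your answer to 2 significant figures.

Δm = 11.21 − (12.34) = -1.13
Flux ratio = 10^(−0.4 Δm) = 10^(−0.4 × -1.13) = 10^0.452 = 2.831

F_A/F_B ≈ 2.8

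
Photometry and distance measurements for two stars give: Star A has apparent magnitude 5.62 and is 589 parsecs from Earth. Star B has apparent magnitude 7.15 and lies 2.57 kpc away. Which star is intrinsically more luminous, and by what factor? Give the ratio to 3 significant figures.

Star B is more luminous, by a factor of 4.65.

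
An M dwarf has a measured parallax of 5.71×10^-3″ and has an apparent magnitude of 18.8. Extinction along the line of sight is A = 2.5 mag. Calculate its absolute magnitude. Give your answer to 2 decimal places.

M ≈ 10.08

d = 1/p = 1/5.71×10^-3″ = 175.1 pc
5 log₁₀(d/10 pc) = 5 log₁₀(175.1) − 5 = 6.217
M = m − 5 log₁₀(d/10) − A = 18.8 − 6.217 − 2.5 = 10.083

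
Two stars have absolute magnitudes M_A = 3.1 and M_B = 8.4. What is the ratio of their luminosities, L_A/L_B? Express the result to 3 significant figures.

L_A/L_B ≈ 132

ΔM = M_A − M_B = -5.3
L_A/L_B = 10^(−0.4 ΔM) = 10^2.120 = 131.8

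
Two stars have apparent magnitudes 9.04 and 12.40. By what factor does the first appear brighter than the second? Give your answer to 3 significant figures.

22.1

Δm = 9.04 − (12.40) = -3.36
Flux ratio = 10^(−0.4 Δm) = 10^(−0.4 × -3.36) = 10^1.344 = 22.08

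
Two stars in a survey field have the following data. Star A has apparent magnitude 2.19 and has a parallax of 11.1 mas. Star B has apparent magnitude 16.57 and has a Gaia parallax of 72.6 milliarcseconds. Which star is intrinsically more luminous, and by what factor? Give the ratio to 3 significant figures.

Star A is more luminous, by a factor of 2.42×10^7.

Star A: p = 11.1 mas = 0.0111″ → d = 1/p = 90.09 pc
Star A: M = m − 5 log₁₀ d + 5 = 2.19 − 5·1.9547 + 5 = -2.583
Star B: p = 72.6 mas = 0.0726″ → d = 1/p = 13.77 pc
Star B: M = m − 5 log₁₀ d + 5 = 16.57 − 5·1.1391 + 5 = 15.875
ΔM = M_A − M_B = -2.583 − (15.875) = -18.458; smaller M is more luminous → Star A.
L ratio = 10^(0.4 |ΔM|) = 10^7.383 = 2.417×10^7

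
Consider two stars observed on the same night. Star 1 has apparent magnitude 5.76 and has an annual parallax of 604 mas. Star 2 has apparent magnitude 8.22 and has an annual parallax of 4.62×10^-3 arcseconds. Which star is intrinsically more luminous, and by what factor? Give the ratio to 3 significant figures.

Star 2 is more luminous, by a factor of 1770.

Star 1: p = 604 mas = 0.604″ → d = 1/p = 1.656 pc
Star 1: M = m − 5 log₁₀ d + 5 = 5.76 − 5·0.2190 + 5 = 9.665
Star 2: d = 1/p = 1/4.62×10^-3″ = 216.5 pc
Star 2: M = m − 5 log₁₀ d + 5 = 8.22 − 5·2.3354 + 5 = 1.543
ΔM = M_1 − M_2 = 9.665 − (1.543) = 8.122; smaller M is more luminous → Star 2.
L ratio = 10^(0.4 |ΔM|) = 10^3.249 = 1773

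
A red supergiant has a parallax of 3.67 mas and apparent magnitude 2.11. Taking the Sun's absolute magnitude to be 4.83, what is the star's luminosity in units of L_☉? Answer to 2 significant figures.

L/L_☉ ≈ 9100

d = 1/p = 1000/3.67 mas = 272.5 pc
M = m − 5 log₁₀ d + 5 = 2.11 − 5·2.4353 + 5 = -5.067
M − M_☉ = -5.067 − 4.83 = -9.897
L/L_☉ = 10^(−0.4 × -9.897) = 9092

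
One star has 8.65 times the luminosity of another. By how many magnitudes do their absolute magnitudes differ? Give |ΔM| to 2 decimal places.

|ΔM| ≈ 2.34

Pogson: ΔM = −2.5 log₁₀(ratio) = −2.5 log₁₀(8.65) = −2.5 × 0.9370 = -2.343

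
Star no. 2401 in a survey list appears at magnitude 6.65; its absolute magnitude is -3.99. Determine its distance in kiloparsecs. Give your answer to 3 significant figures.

d ≈ 1.34 kpc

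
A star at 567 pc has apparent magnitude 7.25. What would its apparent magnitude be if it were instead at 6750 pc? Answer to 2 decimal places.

Flux ∝ 1/d², so Δm = 5 log₁₀(d₂/d₁) = 5 log₁₀(6750/567) = 5.379
m₂ = m₁ + Δm = 7.25 + (5.379) = 12.629

m ≈ 12.63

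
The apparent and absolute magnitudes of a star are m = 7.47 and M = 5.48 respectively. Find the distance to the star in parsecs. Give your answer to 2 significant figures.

Distance modulus: m − M = 7.47 − (5.48) = 1.990
m − M = 5 log₁₀ d − 5
log₁₀ d = (m − M)/5 + 1 = 1.3980
d = 10^1.3980 = 25.00 pc

d ≈ 25 pc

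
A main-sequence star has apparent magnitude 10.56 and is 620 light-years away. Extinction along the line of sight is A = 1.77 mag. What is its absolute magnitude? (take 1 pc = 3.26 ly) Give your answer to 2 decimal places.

M ≈ 2.39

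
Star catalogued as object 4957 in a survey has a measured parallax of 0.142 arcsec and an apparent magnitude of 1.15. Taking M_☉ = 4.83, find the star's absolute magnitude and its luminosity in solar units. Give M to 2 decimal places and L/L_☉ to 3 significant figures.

M ≈ 1.91; L/L_☉ ≈ 14.7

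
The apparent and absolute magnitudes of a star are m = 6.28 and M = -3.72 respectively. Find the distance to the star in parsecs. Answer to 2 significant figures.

d ≈ 1000 pc

Distance modulus: m − M = 6.28 − (-3.72) = 10.000
m − M = 5 log₁₀ d − 5
log₁₀ d = (m − M)/5 + 1 = 3.0000
d = 10^3.0000 = 1000 pc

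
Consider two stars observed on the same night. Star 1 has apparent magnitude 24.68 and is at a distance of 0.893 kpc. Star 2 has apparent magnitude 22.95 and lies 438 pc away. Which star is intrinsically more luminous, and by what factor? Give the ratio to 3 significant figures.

Star 2 is more luminous, by a factor of 1.18.

Star 1: d = 0.893 kpc = 893.0 pc
Star 1: M = m − 5 log₁₀ d + 5 = 24.68 − 5·2.9509 + 5 = 14.926
Star 2: M = m − 5 log₁₀ d + 5 = 22.95 − 5·2.6415 + 5 = 14.743
ΔM = M_1 − M_2 = 14.926 − (14.743) = 0.183; smaller M is more luminous → Star 2.
L ratio = 10^(0.4 |ΔM|) = 10^0.073 = 1.184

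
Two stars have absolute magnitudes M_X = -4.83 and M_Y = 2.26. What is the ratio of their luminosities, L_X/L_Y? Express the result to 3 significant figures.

ΔM = M_X − M_Y = -7.09
L_X/L_Y = 10^(−0.4 ΔM) = 10^2.836 = 685.5

L_X/L_Y ≈ 685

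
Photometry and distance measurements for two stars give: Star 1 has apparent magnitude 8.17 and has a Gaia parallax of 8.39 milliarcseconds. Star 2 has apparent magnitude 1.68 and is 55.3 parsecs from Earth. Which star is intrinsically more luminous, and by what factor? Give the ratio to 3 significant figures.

Star 2 is more luminous, by a factor of 84.9.

Star 1: p = 8.39 mas = 8.39×10^-3″ → d = 1/p = 119.2 pc
Star 1: M = m − 5 log₁₀ d + 5 = 8.17 − 5·2.0762 + 5 = 2.789
Star 2: M = m − 5 log₁₀ d + 5 = 1.68 − 5·1.7427 + 5 = -2.034
ΔM = M_1 − M_2 = 2.789 − (-2.034) = 4.822; smaller M is more luminous → Star 2.
L ratio = 10^(0.4 |ΔM|) = 10^1.929 = 84.91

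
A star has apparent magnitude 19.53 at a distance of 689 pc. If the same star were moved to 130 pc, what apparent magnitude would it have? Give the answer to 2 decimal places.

m ≈ 15.91

Flux ∝ 1/d², so Δm = 5 log₁₀(d₂/d₁) = 5 log₁₀(130/689) = -3.621
m₂ = m₁ + Δm = 19.53 + (-3.621) = 15.909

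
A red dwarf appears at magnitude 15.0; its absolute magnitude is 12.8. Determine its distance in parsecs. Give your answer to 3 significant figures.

μ = m − M = 2.200
m − M = 5 log₁₀ d − 5
log₁₀ d = (m − M)/5 + 1 = 1.4400
d = 10^1.4400 = 27.54 pc

d ≈ 27.5 pc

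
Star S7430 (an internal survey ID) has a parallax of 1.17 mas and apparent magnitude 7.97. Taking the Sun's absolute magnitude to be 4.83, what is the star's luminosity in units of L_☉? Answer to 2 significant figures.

L/L_☉ ≈ 410

d = 1/p = 1000/1.17 mas = 854.7 pc
M = m − 5 log₁₀ d + 5 = 7.97 − 5·2.9318 + 5 = -1.689
M − M_☉ = -1.689 − 4.83 = -6.519
L/L_☉ = 10^(−0.4 × -6.519) = 405.2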